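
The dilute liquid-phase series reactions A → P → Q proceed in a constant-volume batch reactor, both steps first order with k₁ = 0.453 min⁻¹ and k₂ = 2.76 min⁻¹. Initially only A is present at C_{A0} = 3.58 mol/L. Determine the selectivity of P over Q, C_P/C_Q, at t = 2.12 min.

Solving the coupled first-order balances gives C_P(t) = [k₁/(k₂−k₁)]·C_{A0}·(e^(−k₁t) − e^(−k₂t)).
e^(−k₁t) = e^(−0.453×2.12) = e^(−0.9604) = 0.3828; e^(−k₂t) = e^(−5.851) = 0.002876.
C_P = 0.453×3.58/(2.76−0.453) × (0.3828−0.002876) = 0.7030×0.3799 = 0.2670 mol/L.
C_A = C_{A0}e^(−k₁t) = 1.370 mol/L, so C_Q = C_{A0}−C_A−C_P = 1.943 mol/L; C_P/C_Q = 0.137.

0.137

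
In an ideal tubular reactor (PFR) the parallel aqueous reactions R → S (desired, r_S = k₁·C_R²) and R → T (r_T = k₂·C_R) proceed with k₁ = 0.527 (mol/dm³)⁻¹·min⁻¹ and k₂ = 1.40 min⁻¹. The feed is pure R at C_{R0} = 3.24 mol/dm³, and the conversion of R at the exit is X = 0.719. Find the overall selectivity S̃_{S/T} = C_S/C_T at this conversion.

C_R = C_{R0}(1−X) = 0.9104 mol/dm³.
Along a PFR/batch, dC_T/dC_R = −r_T/(r_S+r_T) = −k₂/(k₂+k₁·C_R).
Integrating from C_{R0} to C_R: C_T = (1.40/0.527)·ln[(1.40+0.527·3.24)/(1.40+0.527·0.910)] = 2.657·ln(3.107/1.880) = 1.335 mol/dm³.
Then C_S = (C_{R0}−C_R) − C_T = 2.330 − 1.335 = 0.9943 mol/dm³.
S̃_{S/T} = C_S/C_T = 0.9943/1.335 = 0.745.

0.745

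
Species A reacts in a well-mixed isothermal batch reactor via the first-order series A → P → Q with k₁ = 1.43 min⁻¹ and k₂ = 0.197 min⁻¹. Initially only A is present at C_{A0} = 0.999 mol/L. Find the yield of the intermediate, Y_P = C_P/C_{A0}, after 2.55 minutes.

For first-order series with pure A initially, C_P(t) = k₁C_{A0}/(k₂−k₁)·(e^(−k₁t) − e^(−k₂t)).
e^(−k₁t) = e^(−1.43×2.55) = e^(−3.646) = 0.02608; e^(−k₂t) = e^(−0.5023) = 0.6051.
C_P = 1.43×0.999/(0.197−1.43) × (0.02608−0.6051) = (-1.159)×(-0.5790) = 0.6709 mol/L.
Y_P = C_P/C_{A0} = 0.6709/0.999 = 0.672.

0.672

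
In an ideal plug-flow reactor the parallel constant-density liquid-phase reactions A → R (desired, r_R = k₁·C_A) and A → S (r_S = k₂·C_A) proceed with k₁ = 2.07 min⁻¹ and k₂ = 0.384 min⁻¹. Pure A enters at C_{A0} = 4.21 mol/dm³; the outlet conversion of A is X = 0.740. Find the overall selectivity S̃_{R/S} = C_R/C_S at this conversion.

5.39

C_A = C_{A0}(1−X) = 1.095 mol/dm³.
Both paths are first order in A, so the instantaneous fraction to R is constant: dC_R/d(−C_A) = k₁/(k₁+k₂) = 0.8435.
C_R = 0.8435·(C_{A0}−C_A) = 0.8435×3.115 = 2.63 mol/dm³.
C_S = (C_{A0}−C_A)−C_R = 0.4875 mol/dm³; S̃_{R/S} = 2.628/0.4875 = 5.39.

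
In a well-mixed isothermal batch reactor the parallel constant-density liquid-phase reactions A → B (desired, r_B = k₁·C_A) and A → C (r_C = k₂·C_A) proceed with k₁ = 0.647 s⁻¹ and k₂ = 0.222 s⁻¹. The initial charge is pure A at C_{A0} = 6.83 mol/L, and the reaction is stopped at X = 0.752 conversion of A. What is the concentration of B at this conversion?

3.82 mol/L

C_A = C_{A0}(1−X) = 1.694 mol/L.
Both paths are first order in A, so the instantaneous fraction to B is constant: dC_B/d(−C_A) = k₁/(k₁+k₂) = 0.7445.
C_B = 0.7445·(C_{A0}−C_A) = 0.7445×5.136 = 3.82 mol/L.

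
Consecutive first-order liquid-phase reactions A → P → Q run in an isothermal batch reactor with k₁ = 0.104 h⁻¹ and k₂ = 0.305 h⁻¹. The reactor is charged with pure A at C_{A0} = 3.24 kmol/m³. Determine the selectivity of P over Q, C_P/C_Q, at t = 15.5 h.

The intermediate concentration in a first-order A→B→C sequence is C_P = k₁C_{A0}(e^(−k₁t) − e^(−k₂t))/(k₂−k₁).
e^(−k₁t) = e^(−0.104×15.5) = e^(−1.612) = 0.1995; e^(−k₂t) = e^(−4.728) = 0.008849.
C_P = 0.104×3.24/(0.305−0.104) × (0.1995−0.008849) = 1.676×0.1906 = 0.3196 kmol/m³.
C_A = C_{A0}e^(−k₁t) = 0.6463 kmol/m³, so C_Q = C_{A0}−C_A−C_P = 2.274 kmol/m³; C_P/C_Q = 0.141.

0.141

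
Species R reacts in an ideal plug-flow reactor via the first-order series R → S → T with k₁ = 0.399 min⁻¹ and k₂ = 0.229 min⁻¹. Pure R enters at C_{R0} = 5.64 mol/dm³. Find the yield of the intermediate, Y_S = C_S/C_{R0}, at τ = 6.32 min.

Solving the coupled first-order balances gives C_S(τ) = [k₁/(k₂−k₁)]·C_{R0}·(e^(−k₁τ) − e^(−k₂τ)).
e^(−k₁τ) = e^(−0.399×6.32) = e^(−2.522) = 0.08032; e^(−k₂τ) = e^(−1.447) = 0.2352.
C_S = 0.399×5.64/(0.229−0.399) × (0.08032−0.2352) = (-13.24)×(-0.1549) = 2.050 mol/dm³.
Y_S = C_S/C_{R0} = 2.050/5.64 = 0.364.

0.364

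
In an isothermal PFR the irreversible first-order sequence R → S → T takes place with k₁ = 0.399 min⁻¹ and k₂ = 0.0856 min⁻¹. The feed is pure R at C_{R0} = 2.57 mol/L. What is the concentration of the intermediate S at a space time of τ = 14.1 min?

0.967 mol/L

The intermediate concentration in a first-order A→B→C sequence is C_S = k₁C_{R0}(e^(−k₁τ) − e^(−k₂τ))/(k₂−k₁).
e^(−k₁τ) = e^(−0.399×14.1) = e^(−5.626) = 0.003603; e^(−k₂τ) = e^(−1.207) = 0.2991.
C_S = 0.399×2.57/(0.0856−0.399) × (0.003603−0.2991) = (-3.272)×(-0.2955) = 0.9669 mol/L.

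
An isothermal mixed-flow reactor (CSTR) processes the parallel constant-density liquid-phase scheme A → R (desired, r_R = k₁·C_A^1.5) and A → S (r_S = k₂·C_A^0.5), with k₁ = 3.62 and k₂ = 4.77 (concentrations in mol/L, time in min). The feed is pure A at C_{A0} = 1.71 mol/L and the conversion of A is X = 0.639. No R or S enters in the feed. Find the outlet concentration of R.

0.349 mol/L

Exit C_A = C_{A0}(1−X) = 1.71×0.361 = 0.6173 mol/L.
Rates in a CSTR are evaluated at the outlet concentration: r_R = 3.62×0.6173^1.5 = 1.756, r_S = 4.77×0.6173^0.5 = 3.748.
Fraction of consumed A going to R: r_R/(r_R+r_S) = 0.3190.
C_R = 0.3190·C_{A0}·X = 0.3190×1.71×0.639 = 0.349 mol/L.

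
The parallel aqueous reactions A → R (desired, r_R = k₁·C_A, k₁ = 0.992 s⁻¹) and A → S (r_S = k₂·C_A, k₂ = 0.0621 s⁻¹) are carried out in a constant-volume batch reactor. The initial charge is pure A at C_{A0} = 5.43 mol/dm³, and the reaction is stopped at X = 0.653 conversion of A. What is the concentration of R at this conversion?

C_A = C_{A0}(1−X) = 1.884 mol/dm³.
Both paths are first order in A, so the instantaneous fraction to R is constant: dC_R/d(−C_A) = k₁/(k₁+k₂) = 0.9411.
C_R = 0.9411·(C_{A0}−C_A) = 0.9411×3.546 = 3.34 mol/dm³.

3.34 mol/dm³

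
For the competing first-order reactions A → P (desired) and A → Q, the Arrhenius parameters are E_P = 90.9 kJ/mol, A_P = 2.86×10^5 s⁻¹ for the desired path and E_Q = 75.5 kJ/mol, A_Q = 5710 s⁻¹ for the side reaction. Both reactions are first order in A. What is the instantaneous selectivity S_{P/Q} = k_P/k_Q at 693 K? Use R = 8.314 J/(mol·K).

3.46

k_P/k_Q = (A_P/A_Q)·exp[−(E_P−E_Q)/(RT)] = (A_P/A_Q)·exp[(E_Q−E_P)/(RT)].
(E_Q−E_P)/(RT) = (75.5−90.9)×10³/(8.314×693) = -15400/5762 = -2.673.
k_P/k_Q = (2.86×10^5/5710)·exp(-2.673) = 50.09 × 0.06905 = 3.46.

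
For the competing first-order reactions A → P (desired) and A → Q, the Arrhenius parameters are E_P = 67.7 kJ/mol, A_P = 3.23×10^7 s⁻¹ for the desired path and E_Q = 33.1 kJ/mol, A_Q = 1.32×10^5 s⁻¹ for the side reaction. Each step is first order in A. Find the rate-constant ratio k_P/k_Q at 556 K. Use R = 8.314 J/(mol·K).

0.137

Since both paths have the same order in A, the concentration cancels and S_{P/Q} = k_P/k_Q = (A_P/A_Q)·exp[(E_Q−E_P)/(RT)].
(E_Q−E_P)/(RT) = (33.1−67.7)×10³/(8.314×556) = -34600/4623 = -7.485.
k_P/k_Q = (3.23×10^7/1.32×10^5)·exp(-7.485) = 244.7 × 5.614×10^-4 = 0.137.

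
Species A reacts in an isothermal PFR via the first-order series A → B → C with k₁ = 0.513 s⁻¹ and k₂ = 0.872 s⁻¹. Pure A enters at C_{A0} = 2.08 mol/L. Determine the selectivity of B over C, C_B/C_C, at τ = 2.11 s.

0.636

For first-order series with pure A initially, C_B(τ) = k₁C_{A0}/(k₂−k₁)·(e^(−k₁τ) − e^(−k₂τ)).
e^(−k₁τ) = e^(−0.513×2.11) = e^(−1.082) = 0.3388; e^(−k₂τ) = e^(−1.840) = 0.1588.
C_B = 0.513×2.08/(0.872−0.513) × (0.3388−0.1588) = 2.972×0.1799 = 0.5348 mol/L.
C_A = C_{A0}e^(−k₁τ) = 0.7046 mol/L, so C_C = C_{A0}−C_A−C_B = 0.8405 mol/L; C_B/C_C = 0.636.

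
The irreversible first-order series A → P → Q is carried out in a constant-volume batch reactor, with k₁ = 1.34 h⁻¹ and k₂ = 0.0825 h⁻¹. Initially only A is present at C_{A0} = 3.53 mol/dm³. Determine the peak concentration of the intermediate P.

For a first-order series the maximum intermediate yield is C_{P,max}/C_{A0} = (k₁/k₂)^[k₂/(k₂−k₁)].
= (1.34/0.0825)^(0.0825/(0.0825−1.34)) = (16.24)^(-0.06561) = 0.8329.
C_{P,max} = 0.8329×3.53 = 2.94 mol/dm³.

2.94 mol/dm³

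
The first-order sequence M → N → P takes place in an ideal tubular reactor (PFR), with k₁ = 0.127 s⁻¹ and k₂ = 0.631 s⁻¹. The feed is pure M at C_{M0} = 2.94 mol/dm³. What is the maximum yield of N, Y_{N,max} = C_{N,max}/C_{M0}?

Evaluating C_N at τ_opt = ln(k₂/k₁)/(k₂−k₁) gives C_{N,max}/C_{M0} = (k₁/k₂)^[k₂/(k₂−k₁)].
= (0.127/0.631)^(0.631/(0.631−0.127)) = (0.2013)^(1.252) = 0.1344.

0.134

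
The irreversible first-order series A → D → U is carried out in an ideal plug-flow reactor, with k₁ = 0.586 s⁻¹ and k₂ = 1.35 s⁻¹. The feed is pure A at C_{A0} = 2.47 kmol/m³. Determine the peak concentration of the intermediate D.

0.565 kmol/m³

At the optimum, C_{D,max}/C_{A0} = (k₁/k₂)^[k₂/(k₂−k₁)].
= (0.586/1.35)^(1.35/(1.35−0.586)) = (0.4341)^(1.767) = 0.2289.
C_{D,max} = 0.2289×2.47 = 0.565 kmol/m³.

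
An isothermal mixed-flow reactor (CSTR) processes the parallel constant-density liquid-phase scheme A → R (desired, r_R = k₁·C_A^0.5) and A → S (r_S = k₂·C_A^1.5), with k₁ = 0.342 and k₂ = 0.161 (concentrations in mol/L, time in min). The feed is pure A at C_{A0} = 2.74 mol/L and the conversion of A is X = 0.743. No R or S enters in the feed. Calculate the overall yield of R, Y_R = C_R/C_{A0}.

0.558

Exit C_A = C_{A0}(1−X) = 2.74×0.257 = 0.7042 mol/L.
Rates in a CSTR are evaluated at the outlet concentration: r_R = 0.342×0.7042^0.5 = 0.2870, r_S = 0.161×0.7042^1.5 = 0.09514.
Fraction of consumed A going to R: r_R/(r_R+r_S) = 0.7510.
C_R = 0.7510·C_{A0}·X = 0.7510×2.74×0.743 = 1.53 mol/L; Y_R = C_R/C_{A0} = 0.558.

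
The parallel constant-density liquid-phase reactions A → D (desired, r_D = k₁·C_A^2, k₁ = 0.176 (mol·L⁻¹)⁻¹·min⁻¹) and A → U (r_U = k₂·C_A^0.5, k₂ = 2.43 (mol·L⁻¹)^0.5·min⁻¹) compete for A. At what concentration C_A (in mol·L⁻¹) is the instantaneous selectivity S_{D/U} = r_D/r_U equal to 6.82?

S_{D/U} = (k₁/k₂)·C_A^1.5 ⇒ C_A = (S·k₂/k₁)^(1/1.5).
= (6.82×2.43/0.176)^(0.6667) = (94.16)^(0.6667) = 20.7 mol·L⁻¹.

20.7 mol·L⁻¹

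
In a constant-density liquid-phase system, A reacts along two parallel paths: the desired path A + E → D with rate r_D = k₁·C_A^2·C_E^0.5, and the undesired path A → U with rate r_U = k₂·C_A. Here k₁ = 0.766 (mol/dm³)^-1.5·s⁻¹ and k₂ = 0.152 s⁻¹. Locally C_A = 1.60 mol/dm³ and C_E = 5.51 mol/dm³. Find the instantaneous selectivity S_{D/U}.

S_{D/U} = r_D/r_U = (k₁·C_A^2·C_E^0.5)/(k₂·C_A) = (k₁/k₂)·C_A·C_E^0.5.
= (0.766×1.600^2×5.510^0.5) / (0.152×1.600) = 4.603/0.2432 = 18.9.

18.9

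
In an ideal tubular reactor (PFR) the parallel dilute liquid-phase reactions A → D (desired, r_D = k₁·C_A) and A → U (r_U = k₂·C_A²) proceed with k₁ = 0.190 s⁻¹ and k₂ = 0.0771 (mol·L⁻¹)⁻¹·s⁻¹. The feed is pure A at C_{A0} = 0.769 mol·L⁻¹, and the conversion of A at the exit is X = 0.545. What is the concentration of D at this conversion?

C_A = C_{A0}(1−X) = 0.3499 mol·L⁻¹.
Along a PFR/batch, dC_D/dC_A = −r_D/(r_D+r_U) = −k₁/(k₁+k₂·C_A).
Integrating from C_{A0} to C_A: C_D = (0.190/0.0771)·ln[(0.190+0.0771·0.769)/(0.190+0.0771·0.350)] = 2.464·ln(0.2493/0.2170) = 0.3421 mol·L⁻¹.

0.342 mol·L⁻¹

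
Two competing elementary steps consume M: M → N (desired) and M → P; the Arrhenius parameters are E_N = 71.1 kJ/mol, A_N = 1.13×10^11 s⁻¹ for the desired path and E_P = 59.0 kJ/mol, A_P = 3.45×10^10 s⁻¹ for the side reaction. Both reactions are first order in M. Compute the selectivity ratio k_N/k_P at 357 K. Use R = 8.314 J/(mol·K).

k_N/k_P = (A_N/A_P)·exp[−(E_N−E_P)/(RT)] = (A_N/A_P)·exp[(E_P−E_N)/(RT)].
(E_P−E_N)/(RT) = (59.0−71.1)×10³/(8.314×357) = -12100/2968 = -4.077.
k_N/k_P = (1.13×10^11/3.45×10^10)·exp(-4.077) = 3.275 × 0.01696 = 0.0556.
Since E_N > E_P, raising the temperature improves selectivity toward N.

0.0556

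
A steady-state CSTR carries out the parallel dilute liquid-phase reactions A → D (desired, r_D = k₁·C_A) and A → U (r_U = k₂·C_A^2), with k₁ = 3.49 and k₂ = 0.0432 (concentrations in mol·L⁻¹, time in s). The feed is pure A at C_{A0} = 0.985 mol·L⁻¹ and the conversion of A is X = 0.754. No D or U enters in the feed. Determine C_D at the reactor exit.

0.740 mol·L⁻¹

Exit C_A = C_{A0}(1−X) = 0.985×0.246 = 0.2423 mol·L⁻¹.
Rates in a CSTR are evaluated at the outlet concentration: r_D = 3.49×0.2423 = 0.8457, r_U = 0.0432×0.2423^2 = 0.002536.
Fraction of consumed A going to D: r_D/(r_D+r_U) = 0.9970.
C_D = 0.9970·C_{A0}·X = 0.9970×0.985×0.754 = 0.740 mol·L⁻¹.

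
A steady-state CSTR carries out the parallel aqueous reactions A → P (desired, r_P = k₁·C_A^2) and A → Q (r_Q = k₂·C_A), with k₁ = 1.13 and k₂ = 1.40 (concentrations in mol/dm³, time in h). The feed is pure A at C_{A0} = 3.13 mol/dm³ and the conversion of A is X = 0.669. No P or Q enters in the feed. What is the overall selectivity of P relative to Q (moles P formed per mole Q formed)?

Exit C_A = C_{A0}(1−X) = 3.13×0.331 = 1.036 mol/dm³.
A CSTR operates uniformly at the exit composition, giving r_P = 1.213 and r_Q = 1.450 (each k·C_A^n at C_A = 1.036).
Overall selectivity = C_P/C_Q = r_Pτ/(r_Qτ) = r_P/r_Q = 0.836.

0.836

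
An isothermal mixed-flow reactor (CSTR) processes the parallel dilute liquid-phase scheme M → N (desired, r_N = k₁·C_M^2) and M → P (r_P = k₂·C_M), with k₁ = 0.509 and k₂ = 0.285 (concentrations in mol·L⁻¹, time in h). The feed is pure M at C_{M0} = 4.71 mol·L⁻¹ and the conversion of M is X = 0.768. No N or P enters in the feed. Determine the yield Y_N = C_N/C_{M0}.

0.508

Exit C_M = C_{M0}(1−X) = 4.71×0.232 = 1.093 mol·L⁻¹.
A CSTR operates uniformly at the exit composition, giving r_N = 0.6078 and r_P = 0.3114 (each k·C_M^n at C_M = 1.093).
Fraction of consumed M going to N: r_N/(r_N+r_P) = 0.6612.
C_N = 0.6612·C_{M0}·X = 0.6612×4.71×0.768 = 2.39 mol·L⁻¹; Y_N = C_N/C_{M0} = 0.508.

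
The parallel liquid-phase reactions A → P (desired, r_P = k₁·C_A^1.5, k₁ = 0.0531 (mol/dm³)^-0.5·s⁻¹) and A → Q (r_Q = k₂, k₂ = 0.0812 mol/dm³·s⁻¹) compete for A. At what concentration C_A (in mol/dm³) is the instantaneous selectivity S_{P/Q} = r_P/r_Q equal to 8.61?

5.58 mol/dm³

S_{P/Q} = (k₁/k₂)·C_A^1.5 ⇒ C_A = (S·k₂/k₁)^(1/1.5).
= (8.61×0.0812/0.0531)^(0.6667) = (13.17)^(0.6667) = 5.58 mol/dm³.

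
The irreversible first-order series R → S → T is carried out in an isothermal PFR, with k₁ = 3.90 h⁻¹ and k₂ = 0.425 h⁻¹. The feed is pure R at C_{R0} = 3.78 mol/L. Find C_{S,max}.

At the optimum, C_{S,max}/C_{R0} = (k₁/k₂)^[k₂/(k₂−k₁)].
= (3.90/0.425)^(0.425/(0.425−3.90)) = (9.176)^(-0.1223) = 0.7625.
C_{S,max} = 0.7625×3.78 = 2.88 mol/L.

2.88 mol/L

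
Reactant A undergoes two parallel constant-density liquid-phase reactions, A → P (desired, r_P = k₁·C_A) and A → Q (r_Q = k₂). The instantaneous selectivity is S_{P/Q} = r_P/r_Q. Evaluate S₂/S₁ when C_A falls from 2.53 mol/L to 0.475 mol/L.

0.188

S_{P/Q} = (k₁/k₂)·C_A, so S₂/S₁ = (C_{A,2}/C_{A,1}).
= 0.475/2.53 = 0.188.
Selectivity toward P falls as C_A falls — high-concentration operation is favoured.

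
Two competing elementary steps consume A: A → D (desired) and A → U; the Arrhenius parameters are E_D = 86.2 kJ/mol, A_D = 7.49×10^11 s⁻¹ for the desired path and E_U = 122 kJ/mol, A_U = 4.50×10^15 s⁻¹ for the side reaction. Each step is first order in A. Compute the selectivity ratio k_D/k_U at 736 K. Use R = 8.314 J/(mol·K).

0.0578

With equal orders, S_{D/U} = k_D/k_U = (A_D/A_U)·exp[(E_U−E_D)/(RT)].
(E_U−E_D)/(RT) = (122−86.2)×10³/(8.314×736) = 35800/6119 = 5.851.
k_D/k_U = (7.49×10^11/4.50×10^15)·exp(5.851) = 1.664×10^-4 × 347.4 = 0.0578.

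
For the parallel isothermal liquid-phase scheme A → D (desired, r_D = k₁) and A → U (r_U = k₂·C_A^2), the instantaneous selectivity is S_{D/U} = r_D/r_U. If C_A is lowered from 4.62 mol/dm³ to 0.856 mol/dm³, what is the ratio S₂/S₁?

29.1

S_{D/U} = (k₁/k₂)·C_A^-2, so S₂/S₁ = (C_{A,2}/C_{A,1})^-2.
= (0.856/4.62)^(-2) = (0.1853)^(-2) = 29.1.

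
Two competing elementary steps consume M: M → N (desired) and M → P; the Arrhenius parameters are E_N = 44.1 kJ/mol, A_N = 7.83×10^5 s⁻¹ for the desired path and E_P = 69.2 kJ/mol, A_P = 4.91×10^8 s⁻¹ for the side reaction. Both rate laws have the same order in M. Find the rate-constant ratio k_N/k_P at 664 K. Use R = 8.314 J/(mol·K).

Since both paths have the same order in M, the concentration cancels and S_{N/P} = k_N/k_P = (A_N/A_P)·exp[(E_P−E_N)/(RT)].
(E_P−E_N)/(RT) = (69.2−44.1)×10³/(8.314×664) = 25100/5520 = 4.547.
k_N/k_P = (7.83×10^5/4.91×10^8)·exp(4.547) = 0.001595 × 94.32 = 0.150.

0.150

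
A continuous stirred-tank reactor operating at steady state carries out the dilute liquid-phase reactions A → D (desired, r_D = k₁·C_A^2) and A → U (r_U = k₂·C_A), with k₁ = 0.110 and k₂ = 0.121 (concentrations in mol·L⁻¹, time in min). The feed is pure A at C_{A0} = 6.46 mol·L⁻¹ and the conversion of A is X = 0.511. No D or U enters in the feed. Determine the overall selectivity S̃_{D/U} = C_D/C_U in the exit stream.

Exit C_A = C_{A0}(1−X) = 6.46×0.489 = 3.159 mol·L⁻¹.
In a CSTR the entire volume is at exit conditions, so r_D = 0.110×3.159^2 = 1.098 and r_U = 0.121×3.159 = 0.3822.
Overall selectivity = C_D/C_U = r_Dτ/(r_Uτ) = r_D/r_U = 2.87.

2.87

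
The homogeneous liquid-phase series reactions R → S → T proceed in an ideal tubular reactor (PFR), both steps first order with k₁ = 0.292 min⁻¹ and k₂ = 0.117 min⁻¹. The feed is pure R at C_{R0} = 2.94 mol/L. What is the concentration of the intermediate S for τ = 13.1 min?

The intermediate concentration in a first-order A→B→C sequence is C_S = k₁C_{R0}(e^(−k₁τ) − e^(−k₂τ))/(k₂−k₁).
e^(−k₁τ) = e^(−0.292×13.1) = e^(−3.825) = 0.02181; e^(−k₂τ) = e^(−1.533) = 0.2160.
C_S = 0.292×2.94/(0.117−0.292) × (0.02181−0.2160) = (-4.906)×(-0.1941) = 0.9524 mol/L.

0.952 mol/L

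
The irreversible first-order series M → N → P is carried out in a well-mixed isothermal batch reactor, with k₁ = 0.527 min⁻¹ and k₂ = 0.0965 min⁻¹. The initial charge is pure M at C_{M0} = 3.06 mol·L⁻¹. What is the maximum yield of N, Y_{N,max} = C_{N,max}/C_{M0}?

For a first-order series the maximum intermediate yield is C_{N,max}/C_{M0} = (k₁/k₂)^[k₂/(k₂−k₁)].
= (0.527/0.0965)^(0.0965/(0.0965−0.527)) = (5.461)^(-0.2242) = 0.6835.

0.683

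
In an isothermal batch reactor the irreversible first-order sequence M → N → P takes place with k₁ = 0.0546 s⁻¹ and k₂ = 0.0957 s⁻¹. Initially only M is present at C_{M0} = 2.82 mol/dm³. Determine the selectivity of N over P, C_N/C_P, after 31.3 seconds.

Solving the coupled first-order balances gives C_N(t) = [k₁/(k₂−k₁)]·C_{M0}·(e^(−k₁t) − e^(−k₂t)).
e^(−k₁t) = e^(−0.0546×31.3) = e^(−1.709) = 0.1811; e^(−k₂t) = e^(−2.995) = 0.05002.
C_N = 0.0546×2.82/(0.0957−0.0546) × (0.1811−0.05002) = 3.746×0.1310 = 0.4909 mol/dm³.
C_M = C_{M0}e^(−k₁t) = 0.5106 mol/dm³, so C_P = C_{M0}−C_M−C_N = 1.819 mol/dm³; C_N/C_P = 0.270.

0.270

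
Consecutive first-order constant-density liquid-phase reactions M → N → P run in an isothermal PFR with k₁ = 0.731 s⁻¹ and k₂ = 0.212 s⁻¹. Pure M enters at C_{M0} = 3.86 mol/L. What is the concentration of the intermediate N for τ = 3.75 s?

Solving the coupled first-order balances gives C_N(τ) = [k₁/(k₂−k₁)]·C_{M0}·(e^(−k₁τ) − e^(−k₂τ)).
e^(−k₁τ) = e^(−0.731×3.75) = e^(−2.741) = 0.06449; e^(−k₂τ) = e^(−0.7950) = 0.4516.
C_N = 0.731×3.86/(0.212−0.731) × (0.06449−0.4516) = (-5.437)×(-0.3871) = 2.105 mol/L.

2.10 mol/L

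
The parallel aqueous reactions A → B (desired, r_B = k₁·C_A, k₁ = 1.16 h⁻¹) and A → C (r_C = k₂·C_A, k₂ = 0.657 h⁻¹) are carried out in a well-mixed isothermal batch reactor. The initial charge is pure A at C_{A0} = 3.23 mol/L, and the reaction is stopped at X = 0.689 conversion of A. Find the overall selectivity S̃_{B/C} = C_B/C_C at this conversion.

C_A = C_{A0}(1−X) = 1.005 mol/L.
Both paths are first order in A, so the instantaneous fraction to B is constant: dC_B/d(−C_A) = k₁/(k₁+k₂) = 0.6384.
C_B = 0.6384·(C_{A0}−C_A) = 0.6384×2.225 = 1.42 mol/L.
C_C = (C_{A0}−C_A)−C_B = 0.8047 mol/L; S̃_{B/C} = 1.421/0.8047 = 1.77.

1.77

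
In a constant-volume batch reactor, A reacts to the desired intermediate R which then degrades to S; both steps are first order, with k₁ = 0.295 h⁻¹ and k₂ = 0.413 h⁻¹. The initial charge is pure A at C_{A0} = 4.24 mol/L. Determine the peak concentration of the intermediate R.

1.31 mol/L

Evaluating C_R at t_opt = ln(k₂/k₁)/(k₂−k₁) gives C_{R,max}/C_{A0} = (k₁/k₂)^[k₂/(k₂−k₁)].
= (0.295/0.413)^(0.413/(0.413−0.295)) = (0.7143)^(3.500) = 0.3080.
C_{R,max} = 0.3080×4.24 = 1.31 mol/L.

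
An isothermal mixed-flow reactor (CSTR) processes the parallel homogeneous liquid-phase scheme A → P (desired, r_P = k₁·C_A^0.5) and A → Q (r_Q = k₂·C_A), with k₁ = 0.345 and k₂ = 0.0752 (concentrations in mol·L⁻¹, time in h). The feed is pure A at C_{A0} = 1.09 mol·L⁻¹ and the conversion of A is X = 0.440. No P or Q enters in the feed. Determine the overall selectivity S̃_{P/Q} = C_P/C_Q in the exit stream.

5.87

Exit C_A = C_{A0}(1−X) = 1.09×0.560 = 0.6104 mol·L⁻¹.
In a CSTR the entire volume is at exit conditions, so r_P = 0.345×0.6104^0.5 = 0.2695 and r_Q = 0.0752×0.6104 = 0.04590.
Overall selectivity = C_P/C_Q = r_Pτ/(r_Qτ) = r_P/r_Q = 5.87.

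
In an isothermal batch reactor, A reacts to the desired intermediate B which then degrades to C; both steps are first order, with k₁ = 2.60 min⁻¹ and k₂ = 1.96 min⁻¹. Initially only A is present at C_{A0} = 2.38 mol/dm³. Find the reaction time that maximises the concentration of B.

0.442 min

For first-order series the maximum of C_B occurs at t_opt = ln(k₂/k₁)/(k₂−k₁).
= ln(1.96/2.60)/(1.96−2.60) = ln(0.7538)/-0.6400 = -0.2826/-0.6400 = 0.442 min.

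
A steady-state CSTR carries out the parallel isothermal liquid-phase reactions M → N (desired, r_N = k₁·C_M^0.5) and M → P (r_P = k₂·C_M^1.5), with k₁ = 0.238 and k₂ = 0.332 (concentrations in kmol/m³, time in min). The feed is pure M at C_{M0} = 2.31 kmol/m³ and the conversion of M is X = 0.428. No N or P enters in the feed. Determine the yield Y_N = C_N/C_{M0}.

0.151

Exit C_M = C_{M0}(1−X) = 2.31×0.572 = 1.321 kmol/m³.
Rates in a CSTR are evaluated at the outlet concentration: r_N = 0.238×1.321^0.5 = 0.2736, r_P = 0.332×1.321^1.5 = 0.5043.
Fraction of consumed M going to N: r_N/(r_N+r_P) = 0.3517.
C_N = 0.3517·C_{M0}·X = 0.3517×2.31×0.428 = 0.348 kmol/m³; Y_N = C_N/C_{M0} = 0.151.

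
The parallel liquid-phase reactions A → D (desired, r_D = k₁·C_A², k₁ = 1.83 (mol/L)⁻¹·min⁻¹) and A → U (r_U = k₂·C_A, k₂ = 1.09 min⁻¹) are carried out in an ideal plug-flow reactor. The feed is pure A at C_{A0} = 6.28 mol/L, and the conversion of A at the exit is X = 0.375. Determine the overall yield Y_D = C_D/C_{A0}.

C_A = C_{A0}(1−X) = 3.925 mol/L.
Along a PFR/batch, dC_U/dC_A = −r_U/(r_D+r_U) = −k₂/(k₂+k₁·C_A).
Integrating from C_{A0} to C_A: C_U = (1.09/1.83)·ln[(1.09+1.83·6.28)/(1.09+1.83·3.93)] = 0.5956·ln(12.58/8.273) = 0.2498 mol/L.
Then C_D = (C_{A0}−C_A) − C_U = 2.355 − 0.2498 = 2.105 mol/L.
Y_D = C_D/C_{A0} = 2.105/6.28 = 0.335.

0.335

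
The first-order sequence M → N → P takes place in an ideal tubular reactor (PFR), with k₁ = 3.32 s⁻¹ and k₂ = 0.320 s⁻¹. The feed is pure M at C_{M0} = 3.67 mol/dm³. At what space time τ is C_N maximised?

0.780 s

Setting dC_N/dτ = 0 gives τ_opt = ln(k₂/k₁)/(k₂−k₁).
= ln(0.320/3.32)/(0.320−3.32) = ln(0.09639)/-3.000 = -2.339/-3.000 = 0.780 s.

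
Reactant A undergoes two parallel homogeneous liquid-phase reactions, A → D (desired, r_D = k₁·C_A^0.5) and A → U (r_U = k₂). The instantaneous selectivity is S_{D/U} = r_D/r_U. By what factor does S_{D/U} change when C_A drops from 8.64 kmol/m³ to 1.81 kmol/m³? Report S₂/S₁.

0.458

S_{D/U} = (k₁/k₂)·C_A^0.5, so S₂/S₁ = (C_{A,2}/C_{A,1})^0.5.
= (1.81/8.64)^0.5 = (0.2095)^0.5 = 0.458.
Selectivity toward D falls as C_A falls — high-concentration operation is favoured.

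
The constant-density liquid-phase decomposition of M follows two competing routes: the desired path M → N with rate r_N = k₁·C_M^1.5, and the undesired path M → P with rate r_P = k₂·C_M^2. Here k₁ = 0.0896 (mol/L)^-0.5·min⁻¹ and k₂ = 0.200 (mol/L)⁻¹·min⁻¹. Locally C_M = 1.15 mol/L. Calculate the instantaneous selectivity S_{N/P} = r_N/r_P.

S_{N/P} = r_N/r_P = (k₁·C_M^1.5)/(k₂·C_M^2) = (k₁/k₂)·C_M^-0.5.
= (0.0896×1.150^1.5) / (0.200×1.150^2) = 0.1105/0.2645 = 0.418.

0.418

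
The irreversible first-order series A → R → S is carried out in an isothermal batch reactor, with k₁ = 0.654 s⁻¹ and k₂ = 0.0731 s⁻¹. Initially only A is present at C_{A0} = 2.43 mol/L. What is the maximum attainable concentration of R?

1.84 mol/L

Evaluating C_R at t_opt = ln(k₂/k₁)/(k₂−k₁) gives C_{R,max}/C_{A0} = (k₁/k₂)^[k₂/(k₂−k₁)].
= (0.654/0.0731)^(0.0731/(0.0731−0.654)) = (8.947)^(-0.1258) = 0.7590.
C_{R,max} = 0.7590×2.43 = 1.84 mol/L.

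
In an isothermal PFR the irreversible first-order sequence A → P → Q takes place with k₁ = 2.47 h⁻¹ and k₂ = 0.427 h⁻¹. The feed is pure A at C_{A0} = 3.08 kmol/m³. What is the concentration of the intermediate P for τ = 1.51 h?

1.86 kmol/m³

For first-order series with pure A initially, C_P(τ) = k₁C_{A0}/(k₂−k₁)·(e^(−k₁τ) − e^(−k₂τ)).
e^(−k₁τ) = e^(−2.47×1.51) = e^(−3.730) = 0.02400; e^(−k₂τ) = e^(−0.6448) = 0.5248.
C_P = 2.47×3.08/(0.427−2.47) × (0.02400−0.5248) = (-3.724)×(-0.5008) = 1.865 kmol/m³.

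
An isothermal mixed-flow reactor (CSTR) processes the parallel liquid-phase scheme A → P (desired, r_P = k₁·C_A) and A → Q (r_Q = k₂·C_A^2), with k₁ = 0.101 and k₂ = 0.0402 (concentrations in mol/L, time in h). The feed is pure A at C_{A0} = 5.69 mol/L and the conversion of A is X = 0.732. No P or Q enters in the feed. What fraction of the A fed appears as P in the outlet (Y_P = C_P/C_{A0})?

0.456

Exit C_A = C_{A0}(1−X) = 5.69×0.268 = 1.525 mol/L.
In a CSTR the entire volume is at exit conditions, so r_P = 0.101×1.525 = 0.1540 and r_Q = 0.0402×1.525^2 = 0.09348.
Fraction of consumed A going to P: r_P/(r_P+r_Q) = 0.6223.
C_P = 0.6223·C_{A0}·X = 0.6223×5.69×0.732 = 2.59 mol/L; Y_P = C_P/C_{A0} = 0.456.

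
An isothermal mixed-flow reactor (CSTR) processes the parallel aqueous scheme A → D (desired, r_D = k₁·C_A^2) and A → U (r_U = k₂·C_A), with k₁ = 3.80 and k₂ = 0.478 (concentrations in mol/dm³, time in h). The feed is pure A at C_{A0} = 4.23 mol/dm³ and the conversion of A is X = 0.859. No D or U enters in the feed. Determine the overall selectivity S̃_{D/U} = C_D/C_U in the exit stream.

4.74

Exit C_A = C_{A0}(1−X) = 4.23×0.141 = 0.5964 mol/dm³.
Rates in a CSTR are evaluated at the outlet concentration: r_D = 3.80×0.5964^2 = 1.352, r_U = 0.478×0.5964 = 0.2851.
Overall selectivity = C_D/C_U = r_Dτ/(r_Uτ) = r_D/r_U = 4.74.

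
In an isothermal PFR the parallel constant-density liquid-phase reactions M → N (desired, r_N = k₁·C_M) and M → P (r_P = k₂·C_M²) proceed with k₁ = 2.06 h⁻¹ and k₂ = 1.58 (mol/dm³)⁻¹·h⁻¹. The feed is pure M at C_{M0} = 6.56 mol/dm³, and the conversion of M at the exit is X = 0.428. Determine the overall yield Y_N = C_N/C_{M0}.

0.0878

C_M = C_{M0}(1−X) = 3.752 mol/dm³.
Along a PFR/batch, dC_N/dC_M = −r_N/(r_N+r_P) = −k₁/(k₁+k₂·C_M).
Integrating from C_{M0} to C_M: C_N = (2.06/1.58)·ln[(2.06+1.58·6.56)/(2.06+1.58·3.75)] = 1.304·ln(12.42/7.989) = 0.5758 mol/dm³.
Y_N = C_N/C_{M0} = 0.5758/6.56 = 0.0878.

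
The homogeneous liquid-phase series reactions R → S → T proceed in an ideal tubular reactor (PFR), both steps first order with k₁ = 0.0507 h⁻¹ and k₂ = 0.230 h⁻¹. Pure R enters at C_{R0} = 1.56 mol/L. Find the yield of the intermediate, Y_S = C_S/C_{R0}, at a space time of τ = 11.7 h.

0.137

Solving the coupled first-order balances gives C_S(τ) = [k₁/(k₂−k₁)]·C_{R0}·(e^(−k₁τ) − e^(−k₂τ)).
e^(−k₁τ) = e^(−0.0507×11.7) = e^(−0.5932) = 0.5526; e^(−k₂τ) = e^(−2.691) = 0.06781.
C_S = 0.0507×1.56/(0.230−0.0507) × (0.5526−0.06781) = 0.4411×0.4847 = 0.2138 mol/L.
Y_S = C_S/C_{R0} = 0.2138/1.56 = 0.137.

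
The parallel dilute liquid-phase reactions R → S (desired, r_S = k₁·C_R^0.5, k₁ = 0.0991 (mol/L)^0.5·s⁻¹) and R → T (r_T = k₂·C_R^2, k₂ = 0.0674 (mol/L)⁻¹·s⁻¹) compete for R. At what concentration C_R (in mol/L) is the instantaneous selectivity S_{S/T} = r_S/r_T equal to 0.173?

S_{S/T} = (k₁/k₂)·C_R^-1.5 ⇒ C_R = (S·k₂/k₁)^(1/(-1.5)).
= (0.173×0.0674/0.0991)^(-0.6667) = (0.1177)^(-0.6667) = 4.16 mol/L.

4.16 mol/L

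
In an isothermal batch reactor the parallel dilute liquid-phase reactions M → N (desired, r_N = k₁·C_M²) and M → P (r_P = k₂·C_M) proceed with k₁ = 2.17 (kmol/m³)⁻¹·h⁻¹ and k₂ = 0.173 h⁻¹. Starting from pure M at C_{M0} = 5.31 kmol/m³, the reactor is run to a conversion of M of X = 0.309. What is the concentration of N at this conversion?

1.61 kmol/m³

C_M = C_{M0}(1−X) = 3.669 kmol/m³.
Along a PFR/batch, dC_P/dC_M = −r_P/(r_N+r_P) = −k₂/(k₂+k₁·C_M).
Integrating from C_{M0} to C_M: C_P = (0.173/2.17)·ln[(0.173+2.17·5.31)/(0.173+2.17·3.67)] = 0.07972·ln(11.70/8.135) = 0.02894 kmol/m³.
Then C_N = (C_{M0}−C_M) − C_P = 1.641 − 0.02894 = 1.612 kmol/m³.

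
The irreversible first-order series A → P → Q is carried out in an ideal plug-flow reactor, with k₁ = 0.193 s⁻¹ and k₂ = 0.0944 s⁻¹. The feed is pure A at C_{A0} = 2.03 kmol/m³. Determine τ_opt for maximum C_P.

For first-order series the maximum of C_P occurs at τ_opt = ln(k₂/k₁)/(k₂−k₁).
= ln(0.0944/0.193)/(0.0944−0.193) = ln(0.4891)/-0.09860 = -0.7151/-0.09860 = 7.25 s.

7.25 s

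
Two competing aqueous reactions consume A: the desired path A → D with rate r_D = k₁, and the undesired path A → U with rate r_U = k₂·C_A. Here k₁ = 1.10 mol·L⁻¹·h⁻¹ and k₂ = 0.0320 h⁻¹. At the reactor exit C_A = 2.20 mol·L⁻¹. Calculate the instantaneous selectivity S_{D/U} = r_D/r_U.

15.6

S_{D/U} = r_D/r_U = (k₁)/(k₂·C_A) = (k₁/k₂)·C_A⁻¹.
= (1.10) / (0.0320×2.200) = 1.100/0.07040 = 15.6.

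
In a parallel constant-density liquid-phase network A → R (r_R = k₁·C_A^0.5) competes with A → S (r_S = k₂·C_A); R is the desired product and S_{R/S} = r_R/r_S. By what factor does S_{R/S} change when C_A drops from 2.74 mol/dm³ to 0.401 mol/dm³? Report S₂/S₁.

S_{R/S} = (k₁/k₂)·C_A^-0.5, so S₂/S₁ = (C_{A,2}/C_{A,1})^-0.5.
= (0.401/2.74)^(-0.5) = (0.1464)^(-0.5) = 2.61.

2.61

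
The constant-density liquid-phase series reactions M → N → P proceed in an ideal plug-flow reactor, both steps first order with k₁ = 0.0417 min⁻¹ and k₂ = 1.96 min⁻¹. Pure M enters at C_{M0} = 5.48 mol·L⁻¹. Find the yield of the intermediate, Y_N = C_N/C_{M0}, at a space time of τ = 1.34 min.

0.0190

For first-order series with pure M initially, C_N(τ) = k₁C_{M0}/(k₂−k₁)·(e^(−k₁τ) − e^(−k₂τ)).
e^(−k₁τ) = e^(−0.0417×1.34) = e^(−0.05588) = 0.9457; e^(−k₂τ) = e^(−2.626) = 0.07234.
C_N = 0.0417×5.48/(1.96−0.0417) × (0.9457−0.07234) = 0.1191×0.8733 = 0.1040 mol·L⁻¹.
Y_N = C_N/C_{M0} = 0.1040/5.48 = 0.0190.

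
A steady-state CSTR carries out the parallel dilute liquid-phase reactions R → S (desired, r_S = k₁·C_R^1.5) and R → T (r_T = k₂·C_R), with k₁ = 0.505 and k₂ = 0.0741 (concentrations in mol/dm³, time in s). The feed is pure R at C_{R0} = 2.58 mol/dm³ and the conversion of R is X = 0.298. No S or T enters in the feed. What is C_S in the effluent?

Exit C_R = C_{R0}(1−X) = 2.58×0.702 = 1.811 mol/dm³.
A CSTR operates uniformly at the exit composition, giving r_S = 1.231 and r_T = 0.1342 (each k·C_R^n at C_R = 1.811).
Fraction of consumed R going to S: r_S/(r_S+r_T) = 0.9017.
C_S = 0.9017·C_{R0}·X = 0.9017×2.58×0.298 = 0.693 mol/dm³.

0.693 mol/dm³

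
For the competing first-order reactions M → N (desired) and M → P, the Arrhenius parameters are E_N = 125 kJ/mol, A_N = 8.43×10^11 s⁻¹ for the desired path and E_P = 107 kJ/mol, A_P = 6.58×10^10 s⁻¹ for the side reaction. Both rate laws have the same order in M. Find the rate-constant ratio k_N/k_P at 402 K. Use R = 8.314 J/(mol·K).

With equal orders, S_{N/P} = k_N/k_P = (A_N/A_P)·exp[(E_P−E_N)/(RT)].
(E_P−E_N)/(RT) = (107−125)×10³/(8.314×402) = -18000/3342 = -5.386.
k_N/k_P = (8.43×10^11/6.58×10^10)·exp(-5.386) = 12.81 × 0.004582 = 0.0587.
Since E_N > E_P, raising the temperature improves selectivity toward N.

0.0587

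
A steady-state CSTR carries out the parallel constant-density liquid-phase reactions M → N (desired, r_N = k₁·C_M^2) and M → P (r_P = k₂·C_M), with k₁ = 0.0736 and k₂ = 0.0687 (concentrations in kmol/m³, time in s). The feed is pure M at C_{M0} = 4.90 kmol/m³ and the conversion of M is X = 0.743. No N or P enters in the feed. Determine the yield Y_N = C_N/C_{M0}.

0.427

Exit C_M = C_{M0}(1−X) = 4.90×0.257 = 1.259 kmol/m³.
Rates in a CSTR are evaluated at the outlet concentration: r_N = 0.0736×1.259^2 = 0.1167, r_P = 0.0687×1.259 = 0.08651.
Fraction of consumed M going to N: r_N/(r_N+r_P) = 0.5743.
C_N = 0.5743·C_{M0}·X = 0.5743×4.90×0.743 = 2.09 kmol/m³; Y_N = C_N/C_{M0} = 0.427.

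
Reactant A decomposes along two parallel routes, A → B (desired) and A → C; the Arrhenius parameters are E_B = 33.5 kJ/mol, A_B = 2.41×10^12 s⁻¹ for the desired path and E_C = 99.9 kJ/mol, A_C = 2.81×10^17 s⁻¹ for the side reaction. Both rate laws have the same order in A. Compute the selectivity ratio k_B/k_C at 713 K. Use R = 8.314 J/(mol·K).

k_B/k_C = (A_B/A_C)·exp[−(E_B−E_C)/(RT)] = (A_B/A_C)·exp[(E_C−E_B)/(RT)].
(E_C−E_B)/(RT) = (99.9−33.5)×10³/(8.314×713) = 66400/5928 = 11.20.
k_B/k_C = (2.41×10^12/2.81×10^17)·exp(11.20) = 8.577×10^-6 × 73226 = 0.628.

0.628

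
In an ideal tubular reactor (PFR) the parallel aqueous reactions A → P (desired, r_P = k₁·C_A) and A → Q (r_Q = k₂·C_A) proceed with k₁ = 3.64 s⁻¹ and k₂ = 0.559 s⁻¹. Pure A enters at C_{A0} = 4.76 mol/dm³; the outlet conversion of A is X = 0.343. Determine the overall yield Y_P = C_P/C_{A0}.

0.297

C_A = C_{A0}(1−X) = 3.127 mol/dm³.
Both paths are first order in A, so the instantaneous fraction to P is constant: dC_P/d(−C_A) = k₁/(k₁+k₂) = 0.8669.
C_P = 0.8669·(C_{A0}−C_A) = 0.8669×1.633 = 1.42 mol/dm³.
Y_P = C_P/C_{A0} = 1.415/4.76 = 0.297.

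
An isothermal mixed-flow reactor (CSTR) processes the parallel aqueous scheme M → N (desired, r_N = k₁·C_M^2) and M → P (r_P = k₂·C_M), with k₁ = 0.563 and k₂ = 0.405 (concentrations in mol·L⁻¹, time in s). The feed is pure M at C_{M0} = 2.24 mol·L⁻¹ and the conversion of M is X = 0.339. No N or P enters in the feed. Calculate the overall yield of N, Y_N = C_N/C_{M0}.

Exit C_M = C_{M0}(1−X) = 2.24×0.661 = 1.481 mol·L⁻¹.
A CSTR operates uniformly at the exit composition, giving r_N = 1.234 and r_P = 0.5997 (each k·C_M^n at C_M = 1.481).
Fraction of consumed M going to N: r_N/(r_N+r_P) = 0.6730.
C_N = 0.6730·C_{M0}·X = 0.6730×2.24×0.339 = 0.511 mol·L⁻¹; Y_N = C_N/C_{M0} = 0.228.

0.228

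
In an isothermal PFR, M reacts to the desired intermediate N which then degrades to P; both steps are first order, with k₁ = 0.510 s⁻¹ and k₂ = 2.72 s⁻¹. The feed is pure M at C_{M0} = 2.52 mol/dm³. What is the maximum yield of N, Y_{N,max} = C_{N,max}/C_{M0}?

Evaluating C_N at τ_opt = ln(k₂/k₁)/(k₂−k₁) gives C_{N,max}/C_{M0} = (k₁/k₂)^[k₂/(k₂−k₁)].
= (0.510/2.72)^(2.72/(2.72−0.510)) = (0.1875)^(1.231) = 0.1274.

0.127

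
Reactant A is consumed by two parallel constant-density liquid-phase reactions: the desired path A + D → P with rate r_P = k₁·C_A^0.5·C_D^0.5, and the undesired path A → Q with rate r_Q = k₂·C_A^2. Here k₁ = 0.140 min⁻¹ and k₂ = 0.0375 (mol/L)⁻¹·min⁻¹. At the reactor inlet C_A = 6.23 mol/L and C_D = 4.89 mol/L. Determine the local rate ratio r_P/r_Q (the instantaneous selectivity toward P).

S_{P/Q} = r_P/r_Q = (k₁·C_A^0.5·C_D^0.5)/(k₂·C_A^2) = (k₁/k₂)·C_A^-1.5·C_D^0.5.
= (0.140×6.230^0.5×4.890^0.5) / (0.0375×6.230^2) = 0.7727/1.455 = 0.531.
The undesired path is higher order in A, so low C_A (CSTR or dilute feed) favours P.

0.531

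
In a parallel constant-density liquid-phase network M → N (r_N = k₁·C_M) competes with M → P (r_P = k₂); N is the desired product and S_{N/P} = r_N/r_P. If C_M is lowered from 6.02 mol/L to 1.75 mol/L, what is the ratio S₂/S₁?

S_{N/P} = (k₁/k₂)·C_M, so S₂/S₁ = (C_{M,2}/C_{M,1}).
= 1.75/6.02 = 0.291.
Selectivity toward N falls as C_M falls — high-concentration operation is favoured.

0.291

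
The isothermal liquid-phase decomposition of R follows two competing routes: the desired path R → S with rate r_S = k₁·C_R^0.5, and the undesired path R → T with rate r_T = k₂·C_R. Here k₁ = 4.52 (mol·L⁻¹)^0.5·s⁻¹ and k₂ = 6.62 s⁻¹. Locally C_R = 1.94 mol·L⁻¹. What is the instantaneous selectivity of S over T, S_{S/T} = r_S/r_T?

0.490

S_{S/T} = r_S/r_T = (k₁·C_R^0.5)/(k₂·C_R) = (k₁/k₂)·C_R^-0.5.
= (4.52×1.940^0.5) / (6.62×1.940) = 6.296/12.84 = 0.490.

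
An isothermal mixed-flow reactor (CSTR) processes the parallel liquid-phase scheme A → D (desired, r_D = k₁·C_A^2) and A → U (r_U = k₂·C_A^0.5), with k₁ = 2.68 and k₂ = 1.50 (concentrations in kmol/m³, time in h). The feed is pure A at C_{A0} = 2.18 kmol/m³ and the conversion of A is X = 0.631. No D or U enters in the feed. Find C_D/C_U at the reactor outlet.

1.29

Exit C_A = C_{A0}(1−X) = 2.18×0.369 = 0.8044 kmol/m³.
In a CSTR the entire volume is at exit conditions, so r_D = 2.68×0.8044^2 = 1.734 and r_U = 1.50×0.8044^0.5 = 1.345.
Overall selectivity = C_D/C_U = r_Dτ/(r_Uτ) = r_D/r_U = 1.29.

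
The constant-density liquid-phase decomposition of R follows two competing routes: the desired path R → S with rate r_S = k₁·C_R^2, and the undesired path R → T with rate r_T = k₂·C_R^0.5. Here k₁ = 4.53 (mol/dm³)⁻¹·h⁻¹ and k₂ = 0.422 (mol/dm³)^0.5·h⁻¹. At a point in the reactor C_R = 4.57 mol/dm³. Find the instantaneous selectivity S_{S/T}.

105

S_{S/T} = r_S/r_T = (k₁·C_R^2)/(k₂·C_R^0.5) = (k₁/k₂)·C_R^1.5.
= (4.53×4.570^2) / (0.422×4.570^0.5) = 94.61/0.9021 = 105.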